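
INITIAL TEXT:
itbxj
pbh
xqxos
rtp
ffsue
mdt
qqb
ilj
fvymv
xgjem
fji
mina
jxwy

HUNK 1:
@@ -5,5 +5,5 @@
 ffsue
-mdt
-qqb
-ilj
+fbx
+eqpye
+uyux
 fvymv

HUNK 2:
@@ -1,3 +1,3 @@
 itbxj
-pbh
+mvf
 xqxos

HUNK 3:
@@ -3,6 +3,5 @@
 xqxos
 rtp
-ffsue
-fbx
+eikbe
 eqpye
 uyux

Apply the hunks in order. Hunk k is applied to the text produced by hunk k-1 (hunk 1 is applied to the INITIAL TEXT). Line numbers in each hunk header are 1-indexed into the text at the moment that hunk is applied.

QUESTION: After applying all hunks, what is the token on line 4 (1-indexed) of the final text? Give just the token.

Hunk 1: at line 5 remove [mdt,qqb,ilj] add [fbx,eqpye,uyux] -> 13 lines: itbxj pbh xqxos rtp ffsue fbx eqpye uyux fvymv xgjem fji mina jxwy
Hunk 2: at line 1 remove [pbh] add [mvf] -> 13 lines: itbxj mvf xqxos rtp ffsue fbx eqpye uyux fvymv xgjem fji mina jxwy
Hunk 3: at line 3 remove [ffsue,fbx] add [eikbe] -> 12 lines: itbxj mvf xqxos rtp eikbe eqpye uyux fvymv xgjem fji mina jxwy
Final line 4: rtp

Answer: rtp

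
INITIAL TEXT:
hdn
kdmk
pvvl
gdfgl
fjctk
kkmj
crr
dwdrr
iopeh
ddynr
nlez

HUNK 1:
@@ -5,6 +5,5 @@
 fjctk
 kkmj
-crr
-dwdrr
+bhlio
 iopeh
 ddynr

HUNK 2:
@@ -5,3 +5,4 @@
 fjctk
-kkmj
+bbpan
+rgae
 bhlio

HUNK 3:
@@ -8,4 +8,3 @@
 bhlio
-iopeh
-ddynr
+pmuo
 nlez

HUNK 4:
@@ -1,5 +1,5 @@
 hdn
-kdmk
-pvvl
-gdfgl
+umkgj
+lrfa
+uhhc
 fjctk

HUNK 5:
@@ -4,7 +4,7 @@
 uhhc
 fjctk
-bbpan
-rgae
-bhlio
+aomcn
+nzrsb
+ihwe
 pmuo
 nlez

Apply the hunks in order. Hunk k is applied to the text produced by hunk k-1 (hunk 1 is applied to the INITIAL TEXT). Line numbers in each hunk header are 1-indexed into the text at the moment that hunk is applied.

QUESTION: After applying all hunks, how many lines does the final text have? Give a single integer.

Hunk 1: at line 5 remove [crr,dwdrr] add [bhlio] -> 10 lines: hdn kdmk pvvl gdfgl fjctk kkmj bhlio iopeh ddynr nlez
Hunk 2: at line 5 remove [kkmj] add [bbpan,rgae] -> 11 lines: hdn kdmk pvvl gdfgl fjctk bbpan rgae bhlio iopeh ddynr nlez
Hunk 3: at line 8 remove [iopeh,ddynr] add [pmuo] -> 10 lines: hdn kdmk pvvl gdfgl fjctk bbpan rgae bhlio pmuo nlez
Hunk 4: at line 1 remove [kdmk,pvvl,gdfgl] add [umkgj,lrfa,uhhc] -> 10 lines: hdn umkgj lrfa uhhc fjctk bbpan rgae bhlio pmuo nlez
Hunk 5: at line 4 remove [bbpan,rgae,bhlio] add [aomcn,nzrsb,ihwe] -> 10 lines: hdn umkgj lrfa uhhc fjctk aomcn nzrsb ihwe pmuo nlez
Final line count: 10

Answer: 10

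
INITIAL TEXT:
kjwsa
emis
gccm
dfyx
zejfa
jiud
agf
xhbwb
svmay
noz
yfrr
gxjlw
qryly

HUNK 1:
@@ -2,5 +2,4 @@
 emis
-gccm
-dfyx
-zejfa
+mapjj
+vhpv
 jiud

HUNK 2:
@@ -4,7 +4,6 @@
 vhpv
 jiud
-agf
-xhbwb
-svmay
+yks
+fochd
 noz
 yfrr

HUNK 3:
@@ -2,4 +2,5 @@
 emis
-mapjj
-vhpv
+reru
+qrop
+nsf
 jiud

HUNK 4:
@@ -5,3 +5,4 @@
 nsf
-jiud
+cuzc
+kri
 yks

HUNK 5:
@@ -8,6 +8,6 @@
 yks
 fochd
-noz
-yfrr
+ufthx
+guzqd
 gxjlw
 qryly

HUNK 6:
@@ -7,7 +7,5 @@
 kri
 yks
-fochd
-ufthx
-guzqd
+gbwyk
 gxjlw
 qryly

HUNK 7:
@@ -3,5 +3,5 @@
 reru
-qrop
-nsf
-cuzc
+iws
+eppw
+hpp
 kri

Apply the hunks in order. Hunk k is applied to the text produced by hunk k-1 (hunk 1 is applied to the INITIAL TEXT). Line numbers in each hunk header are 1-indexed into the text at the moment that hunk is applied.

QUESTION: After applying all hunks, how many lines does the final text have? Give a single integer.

Answer: 11

Derivation:
Hunk 1: at line 2 remove [gccm,dfyx,zejfa] add [mapjj,vhpv] -> 12 lines: kjwsa emis mapjj vhpv jiud agf xhbwb svmay noz yfrr gxjlw qryly
Hunk 2: at line 4 remove [agf,xhbwb,svmay] add [yks,fochd] -> 11 lines: kjwsa emis mapjj vhpv jiud yks fochd noz yfrr gxjlw qryly
Hunk 3: at line 2 remove [mapjj,vhpv] add [reru,qrop,nsf] -> 12 lines: kjwsa emis reru qrop nsf jiud yks fochd noz yfrr gxjlw qryly
Hunk 4: at line 5 remove [jiud] add [cuzc,kri] -> 13 lines: kjwsa emis reru qrop nsf cuzc kri yks fochd noz yfrr gxjlw qryly
Hunk 5: at line 8 remove [noz,yfrr] add [ufthx,guzqd] -> 13 lines: kjwsa emis reru qrop nsf cuzc kri yks fochd ufthx guzqd gxjlw qryly
Hunk 6: at line 7 remove [fochd,ufthx,guzqd] add [gbwyk] -> 11 lines: kjwsa emis reru qrop nsf cuzc kri yks gbwyk gxjlw qryly
Hunk 7: at line 3 remove [qrop,nsf,cuzc] add [iws,eppw,hpp] -> 11 lines: kjwsa emis reru iws eppw hpp kri yks gbwyk gxjlw qryly
Final line count: 11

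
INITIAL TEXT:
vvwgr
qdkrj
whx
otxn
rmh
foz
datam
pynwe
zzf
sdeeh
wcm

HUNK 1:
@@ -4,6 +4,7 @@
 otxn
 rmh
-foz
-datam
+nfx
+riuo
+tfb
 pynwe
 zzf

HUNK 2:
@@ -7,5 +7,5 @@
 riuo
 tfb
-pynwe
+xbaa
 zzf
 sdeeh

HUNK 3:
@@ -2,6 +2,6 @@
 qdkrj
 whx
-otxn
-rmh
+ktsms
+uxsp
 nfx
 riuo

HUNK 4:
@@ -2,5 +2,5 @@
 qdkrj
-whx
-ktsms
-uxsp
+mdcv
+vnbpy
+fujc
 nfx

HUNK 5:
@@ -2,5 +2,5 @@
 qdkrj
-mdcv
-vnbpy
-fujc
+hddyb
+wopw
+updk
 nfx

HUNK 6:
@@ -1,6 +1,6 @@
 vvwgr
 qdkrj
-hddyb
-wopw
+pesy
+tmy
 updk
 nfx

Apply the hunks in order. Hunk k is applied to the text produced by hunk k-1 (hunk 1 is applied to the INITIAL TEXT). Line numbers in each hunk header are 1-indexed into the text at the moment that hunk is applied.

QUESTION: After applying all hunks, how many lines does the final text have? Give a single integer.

Answer: 12

Derivation:
Hunk 1: at line 4 remove [foz,datam] add [nfx,riuo,tfb] -> 12 lines: vvwgr qdkrj whx otxn rmh nfx riuo tfb pynwe zzf sdeeh wcm
Hunk 2: at line 7 remove [pynwe] add [xbaa] -> 12 lines: vvwgr qdkrj whx otxn rmh nfx riuo tfb xbaa zzf sdeeh wcm
Hunk 3: at line 2 remove [otxn,rmh] add [ktsms,uxsp] -> 12 lines: vvwgr qdkrj whx ktsms uxsp nfx riuo tfb xbaa zzf sdeeh wcm
Hunk 4: at line 2 remove [whx,ktsms,uxsp] add [mdcv,vnbpy,fujc] -> 12 lines: vvwgr qdkrj mdcv vnbpy fujc nfx riuo tfb xbaa zzf sdeeh wcm
Hunk 5: at line 2 remove [mdcv,vnbpy,fujc] add [hddyb,wopw,updk] -> 12 lines: vvwgr qdkrj hddyb wopw updk nfx riuo tfb xbaa zzf sdeeh wcm
Hunk 6: at line 1 remove [hddyb,wopw] add [pesy,tmy] -> 12 lines: vvwgr qdkrj pesy tmy updk nfx riuo tfb xbaa zzf sdeeh wcm
Final line count: 12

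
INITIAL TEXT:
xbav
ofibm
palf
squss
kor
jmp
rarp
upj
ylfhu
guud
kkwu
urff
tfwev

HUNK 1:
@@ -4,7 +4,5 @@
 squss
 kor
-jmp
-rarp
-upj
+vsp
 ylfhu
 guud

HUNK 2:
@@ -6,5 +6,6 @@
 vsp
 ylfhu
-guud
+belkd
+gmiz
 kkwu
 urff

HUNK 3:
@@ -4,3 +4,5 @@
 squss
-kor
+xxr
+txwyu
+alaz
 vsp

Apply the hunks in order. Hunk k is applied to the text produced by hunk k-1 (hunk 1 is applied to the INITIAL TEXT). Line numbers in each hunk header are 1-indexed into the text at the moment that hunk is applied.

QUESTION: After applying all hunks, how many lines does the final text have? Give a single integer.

Answer: 14

Derivation:
Hunk 1: at line 4 remove [jmp,rarp,upj] add [vsp] -> 11 lines: xbav ofibm palf squss kor vsp ylfhu guud kkwu urff tfwev
Hunk 2: at line 6 remove [guud] add [belkd,gmiz] -> 12 lines: xbav ofibm palf squss kor vsp ylfhu belkd gmiz kkwu urff tfwev
Hunk 3: at line 4 remove [kor] add [xxr,txwyu,alaz] -> 14 lines: xbav ofibm palf squss xxr txwyu alaz vsp ylfhu belkd gmiz kkwu urff tfwev
Final line count: 14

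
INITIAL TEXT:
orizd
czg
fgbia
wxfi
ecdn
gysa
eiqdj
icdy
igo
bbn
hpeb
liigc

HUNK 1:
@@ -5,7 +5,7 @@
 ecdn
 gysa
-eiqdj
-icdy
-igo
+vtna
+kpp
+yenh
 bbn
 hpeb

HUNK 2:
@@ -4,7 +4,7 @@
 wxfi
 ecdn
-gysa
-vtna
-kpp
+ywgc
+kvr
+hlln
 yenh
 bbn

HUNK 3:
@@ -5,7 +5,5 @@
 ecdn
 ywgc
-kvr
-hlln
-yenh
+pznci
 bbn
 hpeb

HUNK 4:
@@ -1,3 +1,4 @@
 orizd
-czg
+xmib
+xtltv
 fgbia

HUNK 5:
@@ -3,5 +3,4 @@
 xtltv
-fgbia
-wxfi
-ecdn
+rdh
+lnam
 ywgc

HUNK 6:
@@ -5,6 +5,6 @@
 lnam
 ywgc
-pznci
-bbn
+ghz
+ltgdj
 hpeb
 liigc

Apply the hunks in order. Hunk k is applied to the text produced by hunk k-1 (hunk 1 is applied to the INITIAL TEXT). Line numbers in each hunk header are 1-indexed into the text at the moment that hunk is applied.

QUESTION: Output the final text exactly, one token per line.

Answer: orizd
xmib
xtltv
rdh
lnam
ywgc
ghz
ltgdj
hpeb
liigc

Derivation:
Hunk 1: at line 5 remove [eiqdj,icdy,igo] add [vtna,kpp,yenh] -> 12 lines: orizd czg fgbia wxfi ecdn gysa vtna kpp yenh bbn hpeb liigc
Hunk 2: at line 4 remove [gysa,vtna,kpp] add [ywgc,kvr,hlln] -> 12 lines: orizd czg fgbia wxfi ecdn ywgc kvr hlln yenh bbn hpeb liigc
Hunk 3: at line 5 remove [kvr,hlln,yenh] add [pznci] -> 10 lines: orizd czg fgbia wxfi ecdn ywgc pznci bbn hpeb liigc
Hunk 4: at line 1 remove [czg] add [xmib,xtltv] -> 11 lines: orizd xmib xtltv fgbia wxfi ecdn ywgc pznci bbn hpeb liigc
Hunk 5: at line 3 remove [fgbia,wxfi,ecdn] add [rdh,lnam] -> 10 lines: orizd xmib xtltv rdh lnam ywgc pznci bbn hpeb liigc
Hunk 6: at line 5 remove [pznci,bbn] add [ghz,ltgdj] -> 10 lines: orizd xmib xtltv rdh lnam ywgc ghz ltgdj hpeb liigc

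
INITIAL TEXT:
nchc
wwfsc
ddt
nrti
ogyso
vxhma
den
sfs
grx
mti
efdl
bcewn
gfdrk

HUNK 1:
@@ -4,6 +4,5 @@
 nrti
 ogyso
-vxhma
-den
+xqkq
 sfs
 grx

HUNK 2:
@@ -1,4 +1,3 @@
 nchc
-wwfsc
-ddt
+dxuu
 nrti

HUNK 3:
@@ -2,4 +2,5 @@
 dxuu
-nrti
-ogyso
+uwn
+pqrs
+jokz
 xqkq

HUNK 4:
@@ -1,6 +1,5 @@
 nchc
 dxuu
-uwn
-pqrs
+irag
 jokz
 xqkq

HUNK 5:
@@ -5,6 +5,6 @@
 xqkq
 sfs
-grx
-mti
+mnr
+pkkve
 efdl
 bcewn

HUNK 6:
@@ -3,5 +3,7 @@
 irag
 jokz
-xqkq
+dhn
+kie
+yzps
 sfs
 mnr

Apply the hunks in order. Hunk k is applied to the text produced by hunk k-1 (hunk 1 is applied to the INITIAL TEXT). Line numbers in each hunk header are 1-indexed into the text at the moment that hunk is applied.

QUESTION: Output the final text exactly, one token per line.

Hunk 1: at line 4 remove [vxhma,den] add [xqkq] -> 12 lines: nchc wwfsc ddt nrti ogyso xqkq sfs grx mti efdl bcewn gfdrk
Hunk 2: at line 1 remove [wwfsc,ddt] add [dxuu] -> 11 lines: nchc dxuu nrti ogyso xqkq sfs grx mti efdl bcewn gfdrk
Hunk 3: at line 2 remove [nrti,ogyso] add [uwn,pqrs,jokz] -> 12 lines: nchc dxuu uwn pqrs jokz xqkq sfs grx mti efdl bcewn gfdrk
Hunk 4: at line 1 remove [uwn,pqrs] add [irag] -> 11 lines: nchc dxuu irag jokz xqkq sfs grx mti efdl bcewn gfdrk
Hunk 5: at line 5 remove [grx,mti] add [mnr,pkkve] -> 11 lines: nchc dxuu irag jokz xqkq sfs mnr pkkve efdl bcewn gfdrk
Hunk 6: at line 3 remove [xqkq] add [dhn,kie,yzps] -> 13 lines: nchc dxuu irag jokz dhn kie yzps sfs mnr pkkve efdl bcewn gfdrk

Answer: nchc
dxuu
irag
jokz
dhn
kie
yzps
sfs
mnr
pkkve
efdl
bcewn
gfdrk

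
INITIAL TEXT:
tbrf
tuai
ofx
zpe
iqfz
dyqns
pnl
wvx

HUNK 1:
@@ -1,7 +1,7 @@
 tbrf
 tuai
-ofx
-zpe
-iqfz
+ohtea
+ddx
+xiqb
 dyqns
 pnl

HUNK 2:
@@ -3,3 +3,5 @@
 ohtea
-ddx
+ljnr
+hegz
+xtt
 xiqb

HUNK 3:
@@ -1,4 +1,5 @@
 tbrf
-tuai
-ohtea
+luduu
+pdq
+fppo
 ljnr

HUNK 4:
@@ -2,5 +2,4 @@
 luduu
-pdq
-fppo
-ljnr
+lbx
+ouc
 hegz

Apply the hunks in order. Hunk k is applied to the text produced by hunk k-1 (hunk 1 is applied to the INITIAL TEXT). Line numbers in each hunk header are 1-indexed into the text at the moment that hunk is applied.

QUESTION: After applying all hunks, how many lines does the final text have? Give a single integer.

Hunk 1: at line 1 remove [ofx,zpe,iqfz] add [ohtea,ddx,xiqb] -> 8 lines: tbrf tuai ohtea ddx xiqb dyqns pnl wvx
Hunk 2: at line 3 remove [ddx] add [ljnr,hegz,xtt] -> 10 lines: tbrf tuai ohtea ljnr hegz xtt xiqb dyqns pnl wvx
Hunk 3: at line 1 remove [tuai,ohtea] add [luduu,pdq,fppo] -> 11 lines: tbrf luduu pdq fppo ljnr hegz xtt xiqb dyqns pnl wvx
Hunk 4: at line 2 remove [pdq,fppo,ljnr] add [lbx,ouc] -> 10 lines: tbrf luduu lbx ouc hegz xtt xiqb dyqns pnl wvx
Final line count: 10

Answer: 10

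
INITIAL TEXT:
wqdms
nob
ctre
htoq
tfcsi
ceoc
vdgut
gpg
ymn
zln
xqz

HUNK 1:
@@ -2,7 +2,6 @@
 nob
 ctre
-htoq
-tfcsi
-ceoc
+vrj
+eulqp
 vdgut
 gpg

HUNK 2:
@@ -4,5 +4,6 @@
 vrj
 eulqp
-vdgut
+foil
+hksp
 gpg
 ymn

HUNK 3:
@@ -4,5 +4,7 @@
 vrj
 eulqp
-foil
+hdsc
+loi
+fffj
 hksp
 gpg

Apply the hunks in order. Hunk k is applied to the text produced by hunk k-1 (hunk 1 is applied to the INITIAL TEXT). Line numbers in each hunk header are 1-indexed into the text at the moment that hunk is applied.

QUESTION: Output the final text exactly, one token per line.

Answer: wqdms
nob
ctre
vrj
eulqp
hdsc
loi
fffj
hksp
gpg
ymn
zln
xqz

Derivation:
Hunk 1: at line 2 remove [htoq,tfcsi,ceoc] add [vrj,eulqp] -> 10 lines: wqdms nob ctre vrj eulqp vdgut gpg ymn zln xqz
Hunk 2: at line 4 remove [vdgut] add [foil,hksp] -> 11 lines: wqdms nob ctre vrj eulqp foil hksp gpg ymn zln xqz
Hunk 3: at line 4 remove [foil] add [hdsc,loi,fffj] -> 13 lines: wqdms nob ctre vrj eulqp hdsc loi fffj hksp gpg ymn zln xqz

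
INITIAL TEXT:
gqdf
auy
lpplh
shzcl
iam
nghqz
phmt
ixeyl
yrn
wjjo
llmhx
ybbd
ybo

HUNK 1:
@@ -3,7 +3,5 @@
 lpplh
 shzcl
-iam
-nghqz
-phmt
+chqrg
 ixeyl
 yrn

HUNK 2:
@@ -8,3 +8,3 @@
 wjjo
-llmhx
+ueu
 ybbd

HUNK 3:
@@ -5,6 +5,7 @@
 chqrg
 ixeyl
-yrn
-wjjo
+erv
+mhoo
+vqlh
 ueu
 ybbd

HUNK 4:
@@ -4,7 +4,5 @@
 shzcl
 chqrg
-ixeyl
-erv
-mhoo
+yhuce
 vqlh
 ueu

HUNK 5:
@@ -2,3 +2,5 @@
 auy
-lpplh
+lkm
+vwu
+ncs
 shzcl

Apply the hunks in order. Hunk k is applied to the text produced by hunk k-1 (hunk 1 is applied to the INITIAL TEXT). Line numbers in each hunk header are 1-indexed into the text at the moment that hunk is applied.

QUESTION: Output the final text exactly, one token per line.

Answer: gqdf
auy
lkm
vwu
ncs
shzcl
chqrg
yhuce
vqlh
ueu
ybbd
ybo

Derivation:
Hunk 1: at line 3 remove [iam,nghqz,phmt] add [chqrg] -> 11 lines: gqdf auy lpplh shzcl chqrg ixeyl yrn wjjo llmhx ybbd ybo
Hunk 2: at line 8 remove [llmhx] add [ueu] -> 11 lines: gqdf auy lpplh shzcl chqrg ixeyl yrn wjjo ueu ybbd ybo
Hunk 3: at line 5 remove [yrn,wjjo] add [erv,mhoo,vqlh] -> 12 lines: gqdf auy lpplh shzcl chqrg ixeyl erv mhoo vqlh ueu ybbd ybo
Hunk 4: at line 4 remove [ixeyl,erv,mhoo] add [yhuce] -> 10 lines: gqdf auy lpplh shzcl chqrg yhuce vqlh ueu ybbd ybo
Hunk 5: at line 2 remove [lpplh] add [lkm,vwu,ncs] -> 12 lines: gqdf auy lkm vwu ncs shzcl chqrg yhuce vqlh ueu ybbd ybo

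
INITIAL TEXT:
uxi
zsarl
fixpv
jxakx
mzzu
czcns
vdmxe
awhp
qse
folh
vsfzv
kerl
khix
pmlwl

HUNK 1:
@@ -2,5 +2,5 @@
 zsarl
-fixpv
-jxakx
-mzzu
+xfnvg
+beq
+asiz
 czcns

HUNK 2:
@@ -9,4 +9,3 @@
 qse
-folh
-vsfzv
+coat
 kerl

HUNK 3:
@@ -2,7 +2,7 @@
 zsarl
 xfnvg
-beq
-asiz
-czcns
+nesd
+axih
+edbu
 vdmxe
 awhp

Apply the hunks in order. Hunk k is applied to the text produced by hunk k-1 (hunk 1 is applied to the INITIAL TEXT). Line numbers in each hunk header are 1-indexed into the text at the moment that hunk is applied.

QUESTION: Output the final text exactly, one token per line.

Hunk 1: at line 2 remove [fixpv,jxakx,mzzu] add [xfnvg,beq,asiz] -> 14 lines: uxi zsarl xfnvg beq asiz czcns vdmxe awhp qse folh vsfzv kerl khix pmlwl
Hunk 2: at line 9 remove [folh,vsfzv] add [coat] -> 13 lines: uxi zsarl xfnvg beq asiz czcns vdmxe awhp qse coat kerl khix pmlwl
Hunk 3: at line 2 remove [beq,asiz,czcns] add [nesd,axih,edbu] -> 13 lines: uxi zsarl xfnvg nesd axih edbu vdmxe awhp qse coat kerl khix pmlwl

Answer: uxi
zsarl
xfnvg
nesd
axih
edbu
vdmxe
awhp
qse
coat
kerl
khix
pmlwl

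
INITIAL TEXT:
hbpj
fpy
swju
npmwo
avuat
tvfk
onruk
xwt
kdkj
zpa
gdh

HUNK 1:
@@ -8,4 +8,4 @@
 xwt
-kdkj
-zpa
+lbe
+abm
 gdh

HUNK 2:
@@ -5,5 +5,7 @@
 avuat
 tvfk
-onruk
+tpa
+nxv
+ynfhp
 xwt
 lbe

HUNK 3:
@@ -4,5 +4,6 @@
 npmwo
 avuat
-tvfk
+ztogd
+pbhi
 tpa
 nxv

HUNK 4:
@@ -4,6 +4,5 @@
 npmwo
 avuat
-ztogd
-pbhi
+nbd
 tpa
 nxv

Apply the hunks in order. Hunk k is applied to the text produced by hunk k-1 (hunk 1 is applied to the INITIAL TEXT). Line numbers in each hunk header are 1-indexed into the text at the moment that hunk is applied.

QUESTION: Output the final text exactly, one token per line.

Hunk 1: at line 8 remove [kdkj,zpa] add [lbe,abm] -> 11 lines: hbpj fpy swju npmwo avuat tvfk onruk xwt lbe abm gdh
Hunk 2: at line 5 remove [onruk] add [tpa,nxv,ynfhp] -> 13 lines: hbpj fpy swju npmwo avuat tvfk tpa nxv ynfhp xwt lbe abm gdh
Hunk 3: at line 4 remove [tvfk] add [ztogd,pbhi] -> 14 lines: hbpj fpy swju npmwo avuat ztogd pbhi tpa nxv ynfhp xwt lbe abm gdh
Hunk 4: at line 4 remove [ztogd,pbhi] add [nbd] -> 13 lines: hbpj fpy swju npmwo avuat nbd tpa nxv ynfhp xwt lbe abm gdh

Answer: hbpj
fpy
swju
npmwo
avuat
nbd
tpa
nxv
ynfhp
xwt
lbe
abm
gdh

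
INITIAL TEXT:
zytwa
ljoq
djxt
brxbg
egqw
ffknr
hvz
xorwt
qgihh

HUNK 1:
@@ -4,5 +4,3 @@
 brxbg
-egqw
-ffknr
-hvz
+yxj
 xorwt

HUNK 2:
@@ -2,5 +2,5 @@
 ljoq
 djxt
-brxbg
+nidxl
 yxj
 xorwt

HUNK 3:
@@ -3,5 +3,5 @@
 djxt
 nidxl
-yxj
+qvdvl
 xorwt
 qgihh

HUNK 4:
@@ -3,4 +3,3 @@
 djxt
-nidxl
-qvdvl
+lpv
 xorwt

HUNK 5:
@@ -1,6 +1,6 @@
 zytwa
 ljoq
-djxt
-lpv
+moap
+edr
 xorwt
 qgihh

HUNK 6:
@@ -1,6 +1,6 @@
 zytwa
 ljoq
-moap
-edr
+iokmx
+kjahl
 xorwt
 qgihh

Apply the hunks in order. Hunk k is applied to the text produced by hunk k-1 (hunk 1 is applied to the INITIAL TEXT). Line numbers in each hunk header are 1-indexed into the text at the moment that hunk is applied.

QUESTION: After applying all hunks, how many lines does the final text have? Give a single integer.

Answer: 6

Derivation:
Hunk 1: at line 4 remove [egqw,ffknr,hvz] add [yxj] -> 7 lines: zytwa ljoq djxt brxbg yxj xorwt qgihh
Hunk 2: at line 2 remove [brxbg] add [nidxl] -> 7 lines: zytwa ljoq djxt nidxl yxj xorwt qgihh
Hunk 3: at line 3 remove [yxj] add [qvdvl] -> 7 lines: zytwa ljoq djxt nidxl qvdvl xorwt qgihh
Hunk 4: at line 3 remove [nidxl,qvdvl] add [lpv] -> 6 lines: zytwa ljoq djxt lpv xorwt qgihh
Hunk 5: at line 1 remove [djxt,lpv] add [moap,edr] -> 6 lines: zytwa ljoq moap edr xorwt qgihh
Hunk 6: at line 1 remove [moap,edr] add [iokmx,kjahl] -> 6 lines: zytwa ljoq iokmx kjahl xorwt qgihh
Final line count: 6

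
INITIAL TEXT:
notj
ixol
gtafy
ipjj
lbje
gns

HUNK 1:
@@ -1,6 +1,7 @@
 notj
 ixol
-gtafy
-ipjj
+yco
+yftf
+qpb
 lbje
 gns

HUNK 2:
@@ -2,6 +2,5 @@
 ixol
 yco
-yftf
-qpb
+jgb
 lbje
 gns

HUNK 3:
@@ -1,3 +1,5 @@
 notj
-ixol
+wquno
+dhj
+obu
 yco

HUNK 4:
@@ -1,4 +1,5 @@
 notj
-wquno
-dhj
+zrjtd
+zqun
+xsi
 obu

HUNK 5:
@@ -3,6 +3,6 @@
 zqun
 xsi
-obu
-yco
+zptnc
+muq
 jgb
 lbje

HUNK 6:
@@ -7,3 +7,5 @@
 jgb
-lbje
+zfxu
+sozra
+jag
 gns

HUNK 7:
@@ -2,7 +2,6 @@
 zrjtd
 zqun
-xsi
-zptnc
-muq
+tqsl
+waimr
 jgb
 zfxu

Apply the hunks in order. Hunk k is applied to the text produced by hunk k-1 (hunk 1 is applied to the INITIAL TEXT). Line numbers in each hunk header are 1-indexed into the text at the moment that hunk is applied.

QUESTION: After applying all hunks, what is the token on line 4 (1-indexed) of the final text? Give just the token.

Answer: tqsl

Derivation:
Hunk 1: at line 1 remove [gtafy,ipjj] add [yco,yftf,qpb] -> 7 lines: notj ixol yco yftf qpb lbje gns
Hunk 2: at line 2 remove [yftf,qpb] add [jgb] -> 6 lines: notj ixol yco jgb lbje gns
Hunk 3: at line 1 remove [ixol] add [wquno,dhj,obu] -> 8 lines: notj wquno dhj obu yco jgb lbje gns
Hunk 4: at line 1 remove [wquno,dhj] add [zrjtd,zqun,xsi] -> 9 lines: notj zrjtd zqun xsi obu yco jgb lbje gns
Hunk 5: at line 3 remove [obu,yco] add [zptnc,muq] -> 9 lines: notj zrjtd zqun xsi zptnc muq jgb lbje gns
Hunk 6: at line 7 remove [lbje] add [zfxu,sozra,jag] -> 11 lines: notj zrjtd zqun xsi zptnc muq jgb zfxu sozra jag gns
Hunk 7: at line 2 remove [xsi,zptnc,muq] add [tqsl,waimr] -> 10 lines: notj zrjtd zqun tqsl waimr jgb zfxu sozra jag gns
Final line 4: tqsl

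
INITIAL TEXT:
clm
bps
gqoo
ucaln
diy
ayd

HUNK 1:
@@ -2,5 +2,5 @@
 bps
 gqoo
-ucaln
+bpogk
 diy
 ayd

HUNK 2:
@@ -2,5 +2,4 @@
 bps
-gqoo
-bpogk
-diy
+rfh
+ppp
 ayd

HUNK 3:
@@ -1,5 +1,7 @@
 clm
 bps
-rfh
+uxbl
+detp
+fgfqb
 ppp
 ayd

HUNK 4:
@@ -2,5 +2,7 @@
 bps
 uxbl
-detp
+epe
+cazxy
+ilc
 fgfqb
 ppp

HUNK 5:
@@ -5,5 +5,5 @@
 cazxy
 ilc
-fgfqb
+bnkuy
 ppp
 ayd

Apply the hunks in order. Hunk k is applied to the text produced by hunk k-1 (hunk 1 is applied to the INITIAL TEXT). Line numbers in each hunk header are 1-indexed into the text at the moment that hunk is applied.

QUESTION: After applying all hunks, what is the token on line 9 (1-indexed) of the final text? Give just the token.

Hunk 1: at line 2 remove [ucaln] add [bpogk] -> 6 lines: clm bps gqoo bpogk diy ayd
Hunk 2: at line 2 remove [gqoo,bpogk,diy] add [rfh,ppp] -> 5 lines: clm bps rfh ppp ayd
Hunk 3: at line 1 remove [rfh] add [uxbl,detp,fgfqb] -> 7 lines: clm bps uxbl detp fgfqb ppp ayd
Hunk 4: at line 2 remove [detp] add [epe,cazxy,ilc] -> 9 lines: clm bps uxbl epe cazxy ilc fgfqb ppp ayd
Hunk 5: at line 5 remove [fgfqb] add [bnkuy] -> 9 lines: clm bps uxbl epe cazxy ilc bnkuy ppp ayd
Final line 9: ayd

Answer: ayd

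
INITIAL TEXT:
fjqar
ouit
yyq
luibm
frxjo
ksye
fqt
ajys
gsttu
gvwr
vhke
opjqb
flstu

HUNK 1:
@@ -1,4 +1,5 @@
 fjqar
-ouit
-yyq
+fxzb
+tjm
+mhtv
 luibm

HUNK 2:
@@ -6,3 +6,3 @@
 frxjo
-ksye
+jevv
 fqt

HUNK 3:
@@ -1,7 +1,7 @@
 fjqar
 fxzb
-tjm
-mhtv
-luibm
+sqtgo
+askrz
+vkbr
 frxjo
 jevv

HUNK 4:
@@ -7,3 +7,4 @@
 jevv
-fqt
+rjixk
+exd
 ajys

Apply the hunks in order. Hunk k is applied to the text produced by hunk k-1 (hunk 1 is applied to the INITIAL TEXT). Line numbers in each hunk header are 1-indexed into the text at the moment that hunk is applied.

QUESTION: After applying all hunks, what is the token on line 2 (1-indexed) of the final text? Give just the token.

Hunk 1: at line 1 remove [ouit,yyq] add [fxzb,tjm,mhtv] -> 14 lines: fjqar fxzb tjm mhtv luibm frxjo ksye fqt ajys gsttu gvwr vhke opjqb flstu
Hunk 2: at line 6 remove [ksye] add [jevv] -> 14 lines: fjqar fxzb tjm mhtv luibm frxjo jevv fqt ajys gsttu gvwr vhke opjqb flstu
Hunk 3: at line 1 remove [tjm,mhtv,luibm] add [sqtgo,askrz,vkbr] -> 14 lines: fjqar fxzb sqtgo askrz vkbr frxjo jevv fqt ajys gsttu gvwr vhke opjqb flstu
Hunk 4: at line 7 remove [fqt] add [rjixk,exd] -> 15 lines: fjqar fxzb sqtgo askrz vkbr frxjo jevv rjixk exd ajys gsttu gvwr vhke opjqb flstu
Final line 2: fxzb

Answer: fxzb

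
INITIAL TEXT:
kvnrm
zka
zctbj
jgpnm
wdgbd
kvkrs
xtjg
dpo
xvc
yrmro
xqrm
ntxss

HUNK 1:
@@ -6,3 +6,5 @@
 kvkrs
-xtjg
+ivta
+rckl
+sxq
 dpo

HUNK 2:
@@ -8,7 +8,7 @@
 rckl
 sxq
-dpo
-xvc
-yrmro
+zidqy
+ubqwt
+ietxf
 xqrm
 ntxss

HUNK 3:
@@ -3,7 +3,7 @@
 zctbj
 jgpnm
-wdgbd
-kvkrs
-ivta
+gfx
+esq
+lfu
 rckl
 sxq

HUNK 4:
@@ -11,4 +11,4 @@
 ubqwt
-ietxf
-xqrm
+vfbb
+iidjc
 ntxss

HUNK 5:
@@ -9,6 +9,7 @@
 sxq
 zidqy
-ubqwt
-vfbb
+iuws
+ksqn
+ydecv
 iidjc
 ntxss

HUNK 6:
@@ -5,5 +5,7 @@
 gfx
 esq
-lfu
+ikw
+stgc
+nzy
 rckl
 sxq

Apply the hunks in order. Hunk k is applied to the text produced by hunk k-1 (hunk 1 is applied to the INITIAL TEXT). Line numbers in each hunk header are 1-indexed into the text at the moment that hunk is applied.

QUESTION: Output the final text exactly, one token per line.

Answer: kvnrm
zka
zctbj
jgpnm
gfx
esq
ikw
stgc
nzy
rckl
sxq
zidqy
iuws
ksqn
ydecv
iidjc
ntxss

Derivation:
Hunk 1: at line 6 remove [xtjg] add [ivta,rckl,sxq] -> 14 lines: kvnrm zka zctbj jgpnm wdgbd kvkrs ivta rckl sxq dpo xvc yrmro xqrm ntxss
Hunk 2: at line 8 remove [dpo,xvc,yrmro] add [zidqy,ubqwt,ietxf] -> 14 lines: kvnrm zka zctbj jgpnm wdgbd kvkrs ivta rckl sxq zidqy ubqwt ietxf xqrm ntxss
Hunk 3: at line 3 remove [wdgbd,kvkrs,ivta] add [gfx,esq,lfu] -> 14 lines: kvnrm zka zctbj jgpnm gfx esq lfu rckl sxq zidqy ubqwt ietxf xqrm ntxss
Hunk 4: at line 11 remove [ietxf,xqrm] add [vfbb,iidjc] -> 14 lines: kvnrm zka zctbj jgpnm gfx esq lfu rckl sxq zidqy ubqwt vfbb iidjc ntxss
Hunk 5: at line 9 remove [ubqwt,vfbb] add [iuws,ksqn,ydecv] -> 15 lines: kvnrm zka zctbj jgpnm gfx esq lfu rckl sxq zidqy iuws ksqn ydecv iidjc ntxss
Hunk 6: at line 5 remove [lfu] add [ikw,stgc,nzy] -> 17 lines: kvnrm zka zctbj jgpnm gfx esq ikw stgc nzy rckl sxq zidqy iuws ksqn ydecv iidjc ntxss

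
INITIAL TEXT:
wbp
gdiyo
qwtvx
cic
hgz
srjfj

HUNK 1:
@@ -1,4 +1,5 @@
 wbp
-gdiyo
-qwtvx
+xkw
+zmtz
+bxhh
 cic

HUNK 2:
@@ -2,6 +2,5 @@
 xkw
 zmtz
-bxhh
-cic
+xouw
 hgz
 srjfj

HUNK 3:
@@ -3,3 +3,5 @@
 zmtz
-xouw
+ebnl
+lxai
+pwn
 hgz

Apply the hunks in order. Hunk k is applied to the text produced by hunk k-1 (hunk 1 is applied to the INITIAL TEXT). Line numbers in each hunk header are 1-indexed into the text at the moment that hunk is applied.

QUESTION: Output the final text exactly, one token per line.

Hunk 1: at line 1 remove [gdiyo,qwtvx] add [xkw,zmtz,bxhh] -> 7 lines: wbp xkw zmtz bxhh cic hgz srjfj
Hunk 2: at line 2 remove [bxhh,cic] add [xouw] -> 6 lines: wbp xkw zmtz xouw hgz srjfj
Hunk 3: at line 3 remove [xouw] add [ebnl,lxai,pwn] -> 8 lines: wbp xkw zmtz ebnl lxai pwn hgz srjfj

Answer: wbp
xkw
zmtz
ebnl
lxai
pwn
hgz
srjfj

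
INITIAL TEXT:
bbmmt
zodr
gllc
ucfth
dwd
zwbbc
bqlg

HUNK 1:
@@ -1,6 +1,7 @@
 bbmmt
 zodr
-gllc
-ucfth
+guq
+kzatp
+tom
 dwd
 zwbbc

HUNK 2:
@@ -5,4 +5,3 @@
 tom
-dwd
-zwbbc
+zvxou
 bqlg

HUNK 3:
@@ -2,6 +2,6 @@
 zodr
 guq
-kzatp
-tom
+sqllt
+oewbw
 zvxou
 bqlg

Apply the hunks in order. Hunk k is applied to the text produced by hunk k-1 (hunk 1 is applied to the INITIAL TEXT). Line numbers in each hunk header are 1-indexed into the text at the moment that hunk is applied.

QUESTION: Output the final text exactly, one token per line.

Hunk 1: at line 1 remove [gllc,ucfth] add [guq,kzatp,tom] -> 8 lines: bbmmt zodr guq kzatp tom dwd zwbbc bqlg
Hunk 2: at line 5 remove [dwd,zwbbc] add [zvxou] -> 7 lines: bbmmt zodr guq kzatp tom zvxou bqlg
Hunk 3: at line 2 remove [kzatp,tom] add [sqllt,oewbw] -> 7 lines: bbmmt zodr guq sqllt oewbw zvxou bqlg

Answer: bbmmt
zodr
guq
sqllt
oewbw
zvxou
bqlg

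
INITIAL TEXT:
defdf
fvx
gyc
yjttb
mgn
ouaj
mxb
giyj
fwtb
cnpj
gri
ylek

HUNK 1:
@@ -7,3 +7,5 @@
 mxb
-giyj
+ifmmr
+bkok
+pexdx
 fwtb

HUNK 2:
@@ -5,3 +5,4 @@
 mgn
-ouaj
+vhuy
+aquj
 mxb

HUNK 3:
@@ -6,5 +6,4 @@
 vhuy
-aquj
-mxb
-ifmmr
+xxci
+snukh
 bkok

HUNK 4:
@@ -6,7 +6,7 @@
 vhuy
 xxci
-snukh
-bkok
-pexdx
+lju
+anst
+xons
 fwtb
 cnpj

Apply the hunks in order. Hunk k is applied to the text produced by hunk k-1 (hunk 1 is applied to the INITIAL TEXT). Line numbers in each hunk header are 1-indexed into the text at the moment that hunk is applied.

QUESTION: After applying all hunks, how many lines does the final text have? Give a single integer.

Answer: 14

Derivation:
Hunk 1: at line 7 remove [giyj] add [ifmmr,bkok,pexdx] -> 14 lines: defdf fvx gyc yjttb mgn ouaj mxb ifmmr bkok pexdx fwtb cnpj gri ylek
Hunk 2: at line 5 remove [ouaj] add [vhuy,aquj] -> 15 lines: defdf fvx gyc yjttb mgn vhuy aquj mxb ifmmr bkok pexdx fwtb cnpj gri ylek
Hunk 3: at line 6 remove [aquj,mxb,ifmmr] add [xxci,snukh] -> 14 lines: defdf fvx gyc yjttb mgn vhuy xxci snukh bkok pexdx fwtb cnpj gri ylek
Hunk 4: at line 6 remove [snukh,bkok,pexdx] add [lju,anst,xons] -> 14 lines: defdf fvx gyc yjttb mgn vhuy xxci lju anst xons fwtb cnpj gri ylek
Final line count: 14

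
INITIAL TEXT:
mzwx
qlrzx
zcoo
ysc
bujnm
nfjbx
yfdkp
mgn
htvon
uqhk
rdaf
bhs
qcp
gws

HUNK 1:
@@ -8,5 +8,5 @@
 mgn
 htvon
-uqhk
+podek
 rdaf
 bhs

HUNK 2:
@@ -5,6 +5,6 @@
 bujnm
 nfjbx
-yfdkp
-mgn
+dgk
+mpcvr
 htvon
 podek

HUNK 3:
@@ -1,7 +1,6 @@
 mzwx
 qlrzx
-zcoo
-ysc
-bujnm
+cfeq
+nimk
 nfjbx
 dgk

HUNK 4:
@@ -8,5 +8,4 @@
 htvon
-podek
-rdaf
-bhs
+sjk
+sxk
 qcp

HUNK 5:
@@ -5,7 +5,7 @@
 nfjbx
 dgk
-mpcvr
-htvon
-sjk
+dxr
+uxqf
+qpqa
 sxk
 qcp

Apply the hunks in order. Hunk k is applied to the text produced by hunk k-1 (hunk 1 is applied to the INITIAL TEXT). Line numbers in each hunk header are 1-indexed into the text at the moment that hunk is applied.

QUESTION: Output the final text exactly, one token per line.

Answer: mzwx
qlrzx
cfeq
nimk
nfjbx
dgk
dxr
uxqf
qpqa
sxk
qcp
gws

Derivation:
Hunk 1: at line 8 remove [uqhk] add [podek] -> 14 lines: mzwx qlrzx zcoo ysc bujnm nfjbx yfdkp mgn htvon podek rdaf bhs qcp gws
Hunk 2: at line 5 remove [yfdkp,mgn] add [dgk,mpcvr] -> 14 lines: mzwx qlrzx zcoo ysc bujnm nfjbx dgk mpcvr htvon podek rdaf bhs qcp gws
Hunk 3: at line 1 remove [zcoo,ysc,bujnm] add [cfeq,nimk] -> 13 lines: mzwx qlrzx cfeq nimk nfjbx dgk mpcvr htvon podek rdaf bhs qcp gws
Hunk 4: at line 8 remove [podek,rdaf,bhs] add [sjk,sxk] -> 12 lines: mzwx qlrzx cfeq nimk nfjbx dgk mpcvr htvon sjk sxk qcp gws
Hunk 5: at line 5 remove [mpcvr,htvon,sjk] add [dxr,uxqf,qpqa] -> 12 lines: mzwx qlrzx cfeq nimk nfjbx dgk dxr uxqf qpqa sxk qcp gws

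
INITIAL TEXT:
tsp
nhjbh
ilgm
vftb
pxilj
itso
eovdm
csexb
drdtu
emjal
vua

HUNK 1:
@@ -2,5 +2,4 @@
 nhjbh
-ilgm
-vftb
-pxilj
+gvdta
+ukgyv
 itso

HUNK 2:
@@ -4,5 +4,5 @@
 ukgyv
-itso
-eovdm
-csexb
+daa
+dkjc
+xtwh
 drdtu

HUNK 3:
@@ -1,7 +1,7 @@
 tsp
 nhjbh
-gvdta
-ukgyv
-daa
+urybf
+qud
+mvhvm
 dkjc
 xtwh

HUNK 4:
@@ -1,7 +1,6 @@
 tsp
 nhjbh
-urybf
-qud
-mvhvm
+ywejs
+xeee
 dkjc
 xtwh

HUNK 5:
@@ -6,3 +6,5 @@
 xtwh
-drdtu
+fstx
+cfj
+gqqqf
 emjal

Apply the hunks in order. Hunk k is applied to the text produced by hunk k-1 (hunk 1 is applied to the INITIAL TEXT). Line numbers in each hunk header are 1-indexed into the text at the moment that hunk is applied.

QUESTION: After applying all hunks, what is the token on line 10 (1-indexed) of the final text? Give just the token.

Answer: emjal

Derivation:
Hunk 1: at line 2 remove [ilgm,vftb,pxilj] add [gvdta,ukgyv] -> 10 lines: tsp nhjbh gvdta ukgyv itso eovdm csexb drdtu emjal vua
Hunk 2: at line 4 remove [itso,eovdm,csexb] add [daa,dkjc,xtwh] -> 10 lines: tsp nhjbh gvdta ukgyv daa dkjc xtwh drdtu emjal vua
Hunk 3: at line 1 remove [gvdta,ukgyv,daa] add [urybf,qud,mvhvm] -> 10 lines: tsp nhjbh urybf qud mvhvm dkjc xtwh drdtu emjal vua
Hunk 4: at line 1 remove [urybf,qud,mvhvm] add [ywejs,xeee] -> 9 lines: tsp nhjbh ywejs xeee dkjc xtwh drdtu emjal vua
Hunk 5: at line 6 remove [drdtu] add [fstx,cfj,gqqqf] -> 11 lines: tsp nhjbh ywejs xeee dkjc xtwh fstx cfj gqqqf emjal vua
Final line 10: emjal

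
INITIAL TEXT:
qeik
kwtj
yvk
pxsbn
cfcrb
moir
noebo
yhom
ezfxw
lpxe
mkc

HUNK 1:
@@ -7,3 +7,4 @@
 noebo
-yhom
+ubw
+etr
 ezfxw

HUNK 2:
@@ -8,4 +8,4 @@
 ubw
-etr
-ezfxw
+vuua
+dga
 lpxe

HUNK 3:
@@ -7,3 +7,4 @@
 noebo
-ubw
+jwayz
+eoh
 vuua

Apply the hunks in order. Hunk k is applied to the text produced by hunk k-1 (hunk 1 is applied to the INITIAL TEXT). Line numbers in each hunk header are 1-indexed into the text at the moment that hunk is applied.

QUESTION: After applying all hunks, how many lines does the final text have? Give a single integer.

Answer: 13

Derivation:
Hunk 1: at line 7 remove [yhom] add [ubw,etr] -> 12 lines: qeik kwtj yvk pxsbn cfcrb moir noebo ubw etr ezfxw lpxe mkc
Hunk 2: at line 8 remove [etr,ezfxw] add [vuua,dga] -> 12 lines: qeik kwtj yvk pxsbn cfcrb moir noebo ubw vuua dga lpxe mkc
Hunk 3: at line 7 remove [ubw] add [jwayz,eoh] -> 13 lines: qeik kwtj yvk pxsbn cfcrb moir noebo jwayz eoh vuua dga lpxe mkc
Final line count: 13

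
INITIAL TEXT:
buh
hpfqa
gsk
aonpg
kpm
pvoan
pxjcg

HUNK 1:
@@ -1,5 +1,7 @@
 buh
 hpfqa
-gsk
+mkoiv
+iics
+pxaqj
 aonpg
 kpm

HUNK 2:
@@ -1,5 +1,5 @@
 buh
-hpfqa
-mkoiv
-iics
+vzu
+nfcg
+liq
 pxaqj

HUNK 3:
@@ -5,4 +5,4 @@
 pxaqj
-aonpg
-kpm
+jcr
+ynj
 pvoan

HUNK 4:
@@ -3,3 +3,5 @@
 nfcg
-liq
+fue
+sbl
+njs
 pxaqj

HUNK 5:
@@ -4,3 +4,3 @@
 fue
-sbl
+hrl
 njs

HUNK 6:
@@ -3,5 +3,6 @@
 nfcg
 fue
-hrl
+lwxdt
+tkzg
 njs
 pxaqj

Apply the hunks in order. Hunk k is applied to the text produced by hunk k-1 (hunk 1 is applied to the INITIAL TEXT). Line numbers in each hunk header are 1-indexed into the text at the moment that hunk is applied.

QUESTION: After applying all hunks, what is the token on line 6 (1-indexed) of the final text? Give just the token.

Answer: tkzg

Derivation:
Hunk 1: at line 1 remove [gsk] add [mkoiv,iics,pxaqj] -> 9 lines: buh hpfqa mkoiv iics pxaqj aonpg kpm pvoan pxjcg
Hunk 2: at line 1 remove [hpfqa,mkoiv,iics] add [vzu,nfcg,liq] -> 9 lines: buh vzu nfcg liq pxaqj aonpg kpm pvoan pxjcg
Hunk 3: at line 5 remove [aonpg,kpm] add [jcr,ynj] -> 9 lines: buh vzu nfcg liq pxaqj jcr ynj pvoan pxjcg
Hunk 4: at line 3 remove [liq] add [fue,sbl,njs] -> 11 lines: buh vzu nfcg fue sbl njs pxaqj jcr ynj pvoan pxjcg
Hunk 5: at line 4 remove [sbl] add [hrl] -> 11 lines: buh vzu nfcg fue hrl njs pxaqj jcr ynj pvoan pxjcg
Hunk 6: at line 3 remove [hrl] add [lwxdt,tkzg] -> 12 lines: buh vzu nfcg fue lwxdt tkzg njs pxaqj jcr ynj pvoan pxjcg
Final line 6: tkzg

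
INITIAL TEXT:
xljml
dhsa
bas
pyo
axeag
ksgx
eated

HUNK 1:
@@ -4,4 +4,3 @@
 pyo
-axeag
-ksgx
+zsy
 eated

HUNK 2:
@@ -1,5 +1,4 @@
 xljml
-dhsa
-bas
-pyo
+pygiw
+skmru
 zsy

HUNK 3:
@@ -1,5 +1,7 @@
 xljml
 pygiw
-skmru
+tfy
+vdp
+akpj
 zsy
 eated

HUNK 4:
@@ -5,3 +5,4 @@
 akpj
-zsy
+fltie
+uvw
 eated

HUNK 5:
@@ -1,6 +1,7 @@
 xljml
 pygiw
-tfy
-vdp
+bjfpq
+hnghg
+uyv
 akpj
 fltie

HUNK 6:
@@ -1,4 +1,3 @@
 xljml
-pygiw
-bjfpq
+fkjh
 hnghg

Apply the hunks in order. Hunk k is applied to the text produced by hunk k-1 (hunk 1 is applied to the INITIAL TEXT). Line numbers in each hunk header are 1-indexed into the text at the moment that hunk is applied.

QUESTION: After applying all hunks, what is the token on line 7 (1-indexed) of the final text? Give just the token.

Answer: uvw

Derivation:
Hunk 1: at line 4 remove [axeag,ksgx] add [zsy] -> 6 lines: xljml dhsa bas pyo zsy eated
Hunk 2: at line 1 remove [dhsa,bas,pyo] add [pygiw,skmru] -> 5 lines: xljml pygiw skmru zsy eated
Hunk 3: at line 1 remove [skmru] add [tfy,vdp,akpj] -> 7 lines: xljml pygiw tfy vdp akpj zsy eated
Hunk 4: at line 5 remove [zsy] add [fltie,uvw] -> 8 lines: xljml pygiw tfy vdp akpj fltie uvw eated
Hunk 5: at line 1 remove [tfy,vdp] add [bjfpq,hnghg,uyv] -> 9 lines: xljml pygiw bjfpq hnghg uyv akpj fltie uvw eated
Hunk 6: at line 1 remove [pygiw,bjfpq] add [fkjh] -> 8 lines: xljml fkjh hnghg uyv akpj fltie uvw eated
Final line 7: uvw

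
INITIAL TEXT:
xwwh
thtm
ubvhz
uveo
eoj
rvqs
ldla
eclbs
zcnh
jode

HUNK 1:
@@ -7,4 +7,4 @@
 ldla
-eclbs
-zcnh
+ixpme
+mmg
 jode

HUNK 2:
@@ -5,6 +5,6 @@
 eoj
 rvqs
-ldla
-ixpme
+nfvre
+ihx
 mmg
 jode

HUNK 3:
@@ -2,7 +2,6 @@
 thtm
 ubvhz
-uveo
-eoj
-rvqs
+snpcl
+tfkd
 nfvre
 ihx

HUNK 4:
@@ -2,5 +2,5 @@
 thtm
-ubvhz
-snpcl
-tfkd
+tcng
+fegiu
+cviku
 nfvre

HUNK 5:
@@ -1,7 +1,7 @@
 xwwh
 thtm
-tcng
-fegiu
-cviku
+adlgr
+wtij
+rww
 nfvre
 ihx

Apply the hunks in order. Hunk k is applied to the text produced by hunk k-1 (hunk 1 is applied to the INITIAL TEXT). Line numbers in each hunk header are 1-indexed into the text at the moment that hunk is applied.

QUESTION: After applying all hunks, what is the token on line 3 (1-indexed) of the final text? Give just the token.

Answer: adlgr

Derivation:
Hunk 1: at line 7 remove [eclbs,zcnh] add [ixpme,mmg] -> 10 lines: xwwh thtm ubvhz uveo eoj rvqs ldla ixpme mmg jode
Hunk 2: at line 5 remove [ldla,ixpme] add [nfvre,ihx] -> 10 lines: xwwh thtm ubvhz uveo eoj rvqs nfvre ihx mmg jode
Hunk 3: at line 2 remove [uveo,eoj,rvqs] add [snpcl,tfkd] -> 9 lines: xwwh thtm ubvhz snpcl tfkd nfvre ihx mmg jode
Hunk 4: at line 2 remove [ubvhz,snpcl,tfkd] add [tcng,fegiu,cviku] -> 9 lines: xwwh thtm tcng fegiu cviku nfvre ihx mmg jode
Hunk 5: at line 1 remove [tcng,fegiu,cviku] add [adlgr,wtij,rww] -> 9 lines: xwwh thtm adlgr wtij rww nfvre ihx mmg jode
Final line 3: adlgr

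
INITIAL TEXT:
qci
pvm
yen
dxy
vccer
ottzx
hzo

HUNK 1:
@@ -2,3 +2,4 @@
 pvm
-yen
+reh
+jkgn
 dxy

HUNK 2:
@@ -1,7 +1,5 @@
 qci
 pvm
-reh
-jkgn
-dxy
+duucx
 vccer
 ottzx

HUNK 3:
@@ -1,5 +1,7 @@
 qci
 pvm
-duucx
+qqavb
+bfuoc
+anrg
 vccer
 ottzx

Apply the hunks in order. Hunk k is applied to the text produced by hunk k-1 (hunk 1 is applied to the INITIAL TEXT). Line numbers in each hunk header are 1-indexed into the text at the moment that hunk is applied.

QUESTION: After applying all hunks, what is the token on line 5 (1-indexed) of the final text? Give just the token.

Hunk 1: at line 2 remove [yen] add [reh,jkgn] -> 8 lines: qci pvm reh jkgn dxy vccer ottzx hzo
Hunk 2: at line 1 remove [reh,jkgn,dxy] add [duucx] -> 6 lines: qci pvm duucx vccer ottzx hzo
Hunk 3: at line 1 remove [duucx] add [qqavb,bfuoc,anrg] -> 8 lines: qci pvm qqavb bfuoc anrg vccer ottzx hzo
Final line 5: anrg

Answer: anrg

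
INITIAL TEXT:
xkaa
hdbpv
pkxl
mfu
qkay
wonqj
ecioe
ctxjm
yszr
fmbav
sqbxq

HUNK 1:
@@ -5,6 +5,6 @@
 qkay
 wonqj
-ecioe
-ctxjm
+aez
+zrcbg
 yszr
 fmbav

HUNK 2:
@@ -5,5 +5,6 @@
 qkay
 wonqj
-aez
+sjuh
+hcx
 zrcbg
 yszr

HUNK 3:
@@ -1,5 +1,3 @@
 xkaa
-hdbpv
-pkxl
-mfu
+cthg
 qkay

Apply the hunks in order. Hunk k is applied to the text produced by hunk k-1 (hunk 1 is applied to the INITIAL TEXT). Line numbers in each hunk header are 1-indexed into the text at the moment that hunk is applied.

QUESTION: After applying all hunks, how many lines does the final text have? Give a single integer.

Hunk 1: at line 5 remove [ecioe,ctxjm] add [aez,zrcbg] -> 11 lines: xkaa hdbpv pkxl mfu qkay wonqj aez zrcbg yszr fmbav sqbxq
Hunk 2: at line 5 remove [aez] add [sjuh,hcx] -> 12 lines: xkaa hdbpv pkxl mfu qkay wonqj sjuh hcx zrcbg yszr fmbav sqbxq
Hunk 3: at line 1 remove [hdbpv,pkxl,mfu] add [cthg] -> 10 lines: xkaa cthg qkay wonqj sjuh hcx zrcbg yszr fmbav sqbxq
Final line count: 10

Answer: 10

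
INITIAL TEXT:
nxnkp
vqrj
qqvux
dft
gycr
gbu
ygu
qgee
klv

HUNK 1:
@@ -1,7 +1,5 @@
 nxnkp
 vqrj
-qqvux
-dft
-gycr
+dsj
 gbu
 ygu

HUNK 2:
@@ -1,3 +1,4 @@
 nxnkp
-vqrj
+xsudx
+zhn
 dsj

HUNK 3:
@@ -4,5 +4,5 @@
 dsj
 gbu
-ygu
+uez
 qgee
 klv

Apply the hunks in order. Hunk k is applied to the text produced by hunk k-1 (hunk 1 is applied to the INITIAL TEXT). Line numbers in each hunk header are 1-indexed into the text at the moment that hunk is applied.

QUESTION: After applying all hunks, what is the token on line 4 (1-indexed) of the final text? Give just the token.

Hunk 1: at line 1 remove [qqvux,dft,gycr] add [dsj] -> 7 lines: nxnkp vqrj dsj gbu ygu qgee klv
Hunk 2: at line 1 remove [vqrj] add [xsudx,zhn] -> 8 lines: nxnkp xsudx zhn dsj gbu ygu qgee klv
Hunk 3: at line 4 remove [ygu] add [uez] -> 8 lines: nxnkp xsudx zhn dsj gbu uez qgee klv
Final line 4: dsj

Answer: dsj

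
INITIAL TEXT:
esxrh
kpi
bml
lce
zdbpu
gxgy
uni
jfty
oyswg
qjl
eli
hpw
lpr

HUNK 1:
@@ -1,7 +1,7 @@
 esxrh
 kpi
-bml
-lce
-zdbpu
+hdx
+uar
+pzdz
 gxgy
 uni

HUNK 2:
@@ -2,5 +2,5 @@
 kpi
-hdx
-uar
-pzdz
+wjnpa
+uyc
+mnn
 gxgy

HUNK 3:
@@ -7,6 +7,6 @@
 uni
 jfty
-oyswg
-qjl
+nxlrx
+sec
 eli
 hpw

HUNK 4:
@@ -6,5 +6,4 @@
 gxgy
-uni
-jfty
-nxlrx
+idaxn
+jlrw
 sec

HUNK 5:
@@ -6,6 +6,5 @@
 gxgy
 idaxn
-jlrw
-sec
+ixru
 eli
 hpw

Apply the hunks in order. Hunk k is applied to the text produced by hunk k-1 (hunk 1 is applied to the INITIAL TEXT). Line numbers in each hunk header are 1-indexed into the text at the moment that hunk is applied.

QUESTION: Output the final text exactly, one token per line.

Hunk 1: at line 1 remove [bml,lce,zdbpu] add [hdx,uar,pzdz] -> 13 lines: esxrh kpi hdx uar pzdz gxgy uni jfty oyswg qjl eli hpw lpr
Hunk 2: at line 2 remove [hdx,uar,pzdz] add [wjnpa,uyc,mnn] -> 13 lines: esxrh kpi wjnpa uyc mnn gxgy uni jfty oyswg qjl eli hpw lpr
Hunk 3: at line 7 remove [oyswg,qjl] add [nxlrx,sec] -> 13 lines: esxrh kpi wjnpa uyc mnn gxgy uni jfty nxlrx sec eli hpw lpr
Hunk 4: at line 6 remove [uni,jfty,nxlrx] add [idaxn,jlrw] -> 12 lines: esxrh kpi wjnpa uyc mnn gxgy idaxn jlrw sec eli hpw lpr
Hunk 5: at line 6 remove [jlrw,sec] add [ixru] -> 11 lines: esxrh kpi wjnpa uyc mnn gxgy idaxn ixru eli hpw lpr

Answer: esxrh
kpi
wjnpa
uyc
mnn
gxgy
idaxn
ixru
eli
hpw
lpr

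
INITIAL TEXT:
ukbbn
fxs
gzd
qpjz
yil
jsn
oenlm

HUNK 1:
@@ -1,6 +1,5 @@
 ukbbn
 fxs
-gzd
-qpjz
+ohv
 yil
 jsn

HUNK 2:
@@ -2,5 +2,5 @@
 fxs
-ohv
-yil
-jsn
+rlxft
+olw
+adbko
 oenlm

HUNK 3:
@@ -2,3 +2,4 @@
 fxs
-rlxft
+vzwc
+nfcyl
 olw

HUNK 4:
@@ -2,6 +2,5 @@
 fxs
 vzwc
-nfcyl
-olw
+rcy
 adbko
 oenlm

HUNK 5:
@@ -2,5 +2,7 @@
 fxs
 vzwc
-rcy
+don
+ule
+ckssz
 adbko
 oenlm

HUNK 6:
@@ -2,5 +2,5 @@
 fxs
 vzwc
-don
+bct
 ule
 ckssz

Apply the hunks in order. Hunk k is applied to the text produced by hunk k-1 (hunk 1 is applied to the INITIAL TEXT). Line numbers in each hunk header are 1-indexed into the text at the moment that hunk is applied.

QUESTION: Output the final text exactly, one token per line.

Answer: ukbbn
fxs
vzwc
bct
ule
ckssz
adbko
oenlm

Derivation:
Hunk 1: at line 1 remove [gzd,qpjz] add [ohv] -> 6 lines: ukbbn fxs ohv yil jsn oenlm
Hunk 2: at line 2 remove [ohv,yil,jsn] add [rlxft,olw,adbko] -> 6 lines: ukbbn fxs rlxft olw adbko oenlm
Hunk 3: at line 2 remove [rlxft] add [vzwc,nfcyl] -> 7 lines: ukbbn fxs vzwc nfcyl olw adbko oenlm
Hunk 4: at line 2 remove [nfcyl,olw] add [rcy] -> 6 lines: ukbbn fxs vzwc rcy adbko oenlm
Hunk 5: at line 2 remove [rcy] add [don,ule,ckssz] -> 8 lines: ukbbn fxs vzwc don ule ckssz adbko oenlm
Hunk 6: at line 2 remove [don] add [bct] -> 8 lines: ukbbn fxs vzwc bct ule ckssz adbko oenlm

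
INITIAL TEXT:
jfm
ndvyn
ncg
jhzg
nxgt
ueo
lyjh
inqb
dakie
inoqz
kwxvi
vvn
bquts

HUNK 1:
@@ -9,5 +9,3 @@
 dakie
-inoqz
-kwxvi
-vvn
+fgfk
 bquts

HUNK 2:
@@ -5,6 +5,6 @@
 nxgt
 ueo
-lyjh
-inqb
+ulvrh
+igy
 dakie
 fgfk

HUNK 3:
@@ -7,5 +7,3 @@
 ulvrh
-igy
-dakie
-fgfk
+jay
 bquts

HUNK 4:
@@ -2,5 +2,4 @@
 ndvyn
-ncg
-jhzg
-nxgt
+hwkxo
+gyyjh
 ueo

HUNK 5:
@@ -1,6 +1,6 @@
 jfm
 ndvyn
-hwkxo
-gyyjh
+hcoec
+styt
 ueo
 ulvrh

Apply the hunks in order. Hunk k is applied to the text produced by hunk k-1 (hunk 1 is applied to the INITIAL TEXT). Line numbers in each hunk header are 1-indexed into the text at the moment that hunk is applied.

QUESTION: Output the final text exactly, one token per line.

Hunk 1: at line 9 remove [inoqz,kwxvi,vvn] add [fgfk] -> 11 lines: jfm ndvyn ncg jhzg nxgt ueo lyjh inqb dakie fgfk bquts
Hunk 2: at line 5 remove [lyjh,inqb] add [ulvrh,igy] -> 11 lines: jfm ndvyn ncg jhzg nxgt ueo ulvrh igy dakie fgfk bquts
Hunk 3: at line 7 remove [igy,dakie,fgfk] add [jay] -> 9 lines: jfm ndvyn ncg jhzg nxgt ueo ulvrh jay bquts
Hunk 4: at line 2 remove [ncg,jhzg,nxgt] add [hwkxo,gyyjh] -> 8 lines: jfm ndvyn hwkxo gyyjh ueo ulvrh jay bquts
Hunk 5: at line 1 remove [hwkxo,gyyjh] add [hcoec,styt] -> 8 lines: jfm ndvyn hcoec styt ueo ulvrh jay bquts

Answer: jfm
ndvyn
hcoec
styt
ueo
ulvrh
jay
bquts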